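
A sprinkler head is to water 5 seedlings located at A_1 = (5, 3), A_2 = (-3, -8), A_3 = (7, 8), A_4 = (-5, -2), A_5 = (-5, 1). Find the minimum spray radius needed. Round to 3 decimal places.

The minimum enclosing circle of a finite set is fixed by two of the points (as a diameter) or three (as a circumcircle).
The farthest pair is A_2–A_3 with squared distance 356. The circle on this segment as diameter has centre (2, 0) and r² = 356/4 = 89.
Check A_1: distance² to centre = 18 ≤ 89, so it lies inside.
All remaining points lie in this disk, and no smaller disk contains both endpoints, so this is the minimum enclosing circle.
r = √89 ≈ 9.434.

9.434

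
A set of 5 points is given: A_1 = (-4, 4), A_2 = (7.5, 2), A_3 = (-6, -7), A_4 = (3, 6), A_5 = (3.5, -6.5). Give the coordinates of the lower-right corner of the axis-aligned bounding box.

x-range [-6, 7.5], y-range [-7, 6].
The lower-right corner is (7.5, -7).

(7.5, -7)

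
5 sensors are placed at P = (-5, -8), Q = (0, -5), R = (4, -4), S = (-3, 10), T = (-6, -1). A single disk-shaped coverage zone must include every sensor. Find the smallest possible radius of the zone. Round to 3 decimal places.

9.065

The minimum enclosing circle of a finite set is fixed by two of the points (as a diameter) or three (as a circumcircle).
The minimum enclosing circle is determined by three boundary points: P, R, S.
Their circumcentre is (-79/22, 21/22) with r² = 19885/242.
The farthest remaining point Q is at distance² 11701/242 ≤ 19885/242.
r = √(19885/242) ≈ 9.065.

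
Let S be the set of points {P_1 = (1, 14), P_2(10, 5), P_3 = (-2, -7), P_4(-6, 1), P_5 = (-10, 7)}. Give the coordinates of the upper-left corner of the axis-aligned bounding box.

(-10, 14)

x-range [-10, 10], y-range [-7, 14].
The upper-left corner is (-10, 14).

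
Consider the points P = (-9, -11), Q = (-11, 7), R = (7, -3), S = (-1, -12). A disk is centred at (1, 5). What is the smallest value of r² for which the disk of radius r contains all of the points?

The required radius is the distance from (1, 5) to the farthest point.
Squared distances: 356, 148, 100, 293.
Maximum is 356, attained at P.

356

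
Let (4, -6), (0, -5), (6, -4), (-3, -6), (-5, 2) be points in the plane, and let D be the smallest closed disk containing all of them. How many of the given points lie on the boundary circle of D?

A smallest enclosing disk is always determined by at most three of the input points on its boundary.
The farthest pair is (6, -4)–(-5, 2) with squared distance 157. The circle on this segment as diameter has centre (0.5, -1) and r² = 157/4 = 39.25.
Check (4, -6): distance² to centre = 37.25 ≤ 39.25, so it lies inside.
All remaining points lie in this disk, and no smaller disk contains both endpoints, so this is the minimum enclosing circle.
The points at distance exactly r from the centre are (6, -4), (-5, 2) — 2 points.

2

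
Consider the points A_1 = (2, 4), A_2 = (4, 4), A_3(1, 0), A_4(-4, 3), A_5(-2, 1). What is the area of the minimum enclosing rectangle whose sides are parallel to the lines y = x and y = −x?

36

In coordinates u = x + y, v = x − y the rectangle is axis-aligned; the map (x,y)→(u,v) scales areas by 2.
u-values: 6, 8, 1, -1, -1; range = 8 − (-1) = 9.
v-values: -2, 0, 1, -7, -3; range = 1 − (-7) = 8.
Area = (9 × 8) / 2 = 36.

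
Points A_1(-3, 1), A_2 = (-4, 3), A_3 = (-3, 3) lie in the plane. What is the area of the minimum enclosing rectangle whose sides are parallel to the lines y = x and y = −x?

3

In coordinates u = x + y, v = x − y the rectangle is axis-aligned; the map (x,y)→(u,v) scales areas by 2.
u-values: -2, -1, 0; range = 0 − (-2) = 2.
v-values: -4, -7, -6; range = -4 − (-7) = 3.
Area = (2 × 3) / 2 = 3.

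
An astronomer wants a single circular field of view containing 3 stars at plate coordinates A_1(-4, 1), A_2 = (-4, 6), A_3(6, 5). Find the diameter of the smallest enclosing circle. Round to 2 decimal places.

10.82

Side lengths²: A_1A_2² = 25, A_1A_3² = 116, A_2A_3² = 101.
Since A_1A_3² = 116 < 101 + 25 = 126, the triangle is acute, so the smallest enclosing circle is the circumcircle.
Circumcentre = (0.8, 3.5), r² = 29.29.
Diameter = 2r = 2√(29.29) ≈ 10.82.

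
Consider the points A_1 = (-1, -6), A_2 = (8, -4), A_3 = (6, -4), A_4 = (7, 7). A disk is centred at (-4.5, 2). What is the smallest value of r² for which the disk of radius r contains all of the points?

The required radius is the distance from (-4.5, 2) to the farthest point.
Squared distances: 76.25, 192.25, 146.25, 157.25.
Maximum is 192.25, attained at A_2.

192.25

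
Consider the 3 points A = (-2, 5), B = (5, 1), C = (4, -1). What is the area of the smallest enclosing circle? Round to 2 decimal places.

56.55

Side lengths²: AB² = 65, AC² = 72, BC² = 5.
Since AC² = 72 ≥ 65 + 5 = 70, the angle opposite AC is not acute, so the smallest enclosing circle has AC as diameter.
Centre = midpoint of AC = (1, 2), r² = 72/4 = 18.
Area = π·r² = π·18 ≈ 56.55.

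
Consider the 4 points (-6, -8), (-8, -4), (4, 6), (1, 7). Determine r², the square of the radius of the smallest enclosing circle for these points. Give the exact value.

A smallest enclosing disk is always determined by at most three of the input points on its boundary.
The farthest pair is (-6, -8)–(4, 6) with squared distance 296. The circle on this segment as diameter has centre (-1, -1) and r² = 296/4 = 74.
Check (-8, -4): distance² to centre = 58 ≤ 74, so it lies inside.
All remaining points lie in this disk, and no smaller disk contains both endpoints, so this is the minimum enclosing circle.

74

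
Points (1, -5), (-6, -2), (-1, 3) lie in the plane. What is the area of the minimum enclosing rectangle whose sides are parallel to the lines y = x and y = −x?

In coordinates u = x + y, v = x − y the rectangle is axis-aligned; the map (x,y)→(u,v) scales areas by 2.
u-values: -4, -8, 2; range = 2 − (-8) = 10.
v-values: 6, -4, -4; range = 6 − (-4) = 10.
Area = (10 × 10) / 2 = 50.

50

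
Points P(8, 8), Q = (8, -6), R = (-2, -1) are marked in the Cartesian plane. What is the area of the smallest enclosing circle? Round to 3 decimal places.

Side lengths²: PQ² = 196, PR² = 181, QR² = 125.
Since PQ² = 196 < 181 + 125 = 306, the triangle is acute, so the smallest enclosing circle is the circumcircle.
Circumcentre = (5.25, 1), r² = 56.5625.
Area = π·r² = π·56.5625 ≈ 177.696.

177.696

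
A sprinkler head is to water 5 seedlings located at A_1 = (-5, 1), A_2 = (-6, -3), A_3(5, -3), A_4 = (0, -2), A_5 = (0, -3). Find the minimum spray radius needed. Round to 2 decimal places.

5.55

A smallest enclosing disk is always determined by at most three of the input points on its boundary.
The minimum enclosing circle is determined by three boundary points: A_1, A_2, A_3.
Their circumcentre is (-0.5, -2.25) with r² = 30.8125.
The farthest remaining point A_5 is at distance² 0.8125 ≤ 30.8125.
r = √(30.8125) ≈ 5.55.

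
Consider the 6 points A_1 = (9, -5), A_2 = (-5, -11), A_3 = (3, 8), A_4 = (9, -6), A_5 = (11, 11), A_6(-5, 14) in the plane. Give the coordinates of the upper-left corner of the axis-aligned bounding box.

(-5, 14)

x-range [-5, 11], y-range [-11, 14].
The upper-left corner is (-5, 14).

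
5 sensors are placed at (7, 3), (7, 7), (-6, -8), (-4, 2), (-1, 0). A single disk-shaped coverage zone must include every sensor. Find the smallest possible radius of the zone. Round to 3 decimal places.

A smallest enclosing disk is always determined by at most three of the input points on its boundary.
The farthest pair is (7, 7)–(-6, -8) with squared distance 394. The circle on this segment as diameter has centre (0.5, -0.5) and r² = 394/4 = 98.5.
Check (7, 3): distance² to centre = 54.5 ≤ 98.5, so it lies inside.
All remaining points lie in this disk, and no smaller disk contains both endpoints, so this is the minimum enclosing circle.
r = √(98.5) ≈ 9.925.

9.925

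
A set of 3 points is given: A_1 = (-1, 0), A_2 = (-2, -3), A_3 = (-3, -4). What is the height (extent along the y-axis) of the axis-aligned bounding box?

max y = 0, min y = -4, so height = 4.

4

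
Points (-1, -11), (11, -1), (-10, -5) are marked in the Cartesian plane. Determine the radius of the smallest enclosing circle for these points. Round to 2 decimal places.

Call the three points A, B, C in the order given.
Side lengths²: AB² = 244, AC² = 117, BC² = 457.
Since BC² = 457 ≥ 244 + 117 = 361, the angle opposite BC is not acute, so the smallest enclosing circle has BC as diameter.
Centre = midpoint of BC = (0.5, -3), r² = 457/4 = 114.25.
r = √(114.25) ≈ 10.69.

10.69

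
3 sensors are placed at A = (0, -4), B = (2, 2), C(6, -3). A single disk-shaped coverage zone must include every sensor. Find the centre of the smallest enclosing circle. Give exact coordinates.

(91/34, -53/34)

Side lengths²: AB² = 40, AC² = 37, BC² = 41.
Since BC² = 41 < 40 + 37 = 77, the triangle is acute, so the smallest enclosing circle is the circumcircle.
Circumcentre = (91/34, -53/34), r² = 7585/578.
Centre = (91/34, -53/34).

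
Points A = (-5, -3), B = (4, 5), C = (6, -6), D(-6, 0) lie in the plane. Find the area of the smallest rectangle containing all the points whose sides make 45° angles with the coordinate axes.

153

In coordinates u = x + y, v = x − y the rectangle is axis-aligned; the map (x,y)→(u,v) scales areas by 2.
u-values: -8, 9, 0, -6; range = 9 − (-8) = 17.
v-values: -2, -1, 12, -6; range = 12 − (-6) = 18.
Area = (17 × 18) / 2 = 153.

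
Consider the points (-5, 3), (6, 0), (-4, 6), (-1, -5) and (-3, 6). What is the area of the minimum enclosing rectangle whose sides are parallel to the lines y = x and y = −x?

96

In coordinates u = x + y, v = x − y the rectangle is axis-aligned; the map (x,y)→(u,v) scales areas by 2.
u-values: -2, 6, 2, -6, 3; range = 6 − (-6) = 12.
v-values: -8, 6, -10, 4, -9; range = 6 − (-10) = 16.
Area = (12 × 16) / 2 = 96.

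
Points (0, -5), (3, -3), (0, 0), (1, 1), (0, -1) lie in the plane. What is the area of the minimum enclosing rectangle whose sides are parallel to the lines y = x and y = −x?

21

In coordinates u = x + y, v = x − y the rectangle is axis-aligned; the map (x,y)→(u,v) scales areas by 2.
u-values: -5, 0, 0, 2, -1; range = 2 − (-5) = 7.
v-values: 5, 6, 0, 0, 1; range = 6 − 0 = 6.
Area = (7 × 6) / 2 = 21.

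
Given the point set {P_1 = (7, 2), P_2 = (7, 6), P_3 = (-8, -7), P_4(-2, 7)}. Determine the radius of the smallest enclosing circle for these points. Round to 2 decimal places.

9.92

The minimum enclosing circle of a finite set is fixed by two of the points (as a diameter) or three (as a circumcircle).
The farthest pair is P_2–P_3 with squared distance 394. The circle on this segment as diameter has centre (-0.5, -0.5) and r² = 394/4 = 98.5.
Check P_1: distance² to centre = 62.5 ≤ 98.5, so it lies inside.
All remaining points lie in this disk, and no smaller disk contains both endpoints, so this is the minimum enclosing circle.
r = √(98.5) ≈ 9.92.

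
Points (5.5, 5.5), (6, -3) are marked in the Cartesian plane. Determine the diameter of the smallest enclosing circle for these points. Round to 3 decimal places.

The smallest circle enclosing two points has them as diameter endpoints.
Centre = midpoint = (5.75, 1.25); r² = |(5.5, 5.5)−(6, -3)|²/4 = 72.5/4 = 18.125.
Diameter = 2r = 2√(18.125) ≈ 8.515.

8.515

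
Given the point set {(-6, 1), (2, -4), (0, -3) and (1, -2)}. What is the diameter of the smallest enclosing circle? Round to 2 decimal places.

By Welzl's lemma the MEC is supported by two points (diametrically opposite) or three points (on a circumcircle).
The farthest pair is (-6, 1)–(2, -4) with squared distance 89. The circle on this segment as diameter has centre (-2, -1.5) and r² = 89/4 = 22.25.
Check (0, -3): distance² to centre = 6.25 ≤ 22.25, so it lies inside.
All remaining points lie in this disk, and no smaller disk contains both endpoints, so this is the minimum enclosing circle.
Diameter = 2r = 2√(22.25) ≈ 9.43.

9.43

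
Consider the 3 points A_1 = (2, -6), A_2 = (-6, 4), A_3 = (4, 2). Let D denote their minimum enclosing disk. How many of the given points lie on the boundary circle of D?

3

Side lengths²: A_1A_2² = 164, A_1A_3² = 68, A_2A_3² = 104.
Since A_1A_2² = 164 < 104 + 68 = 172, the triangle is acute, so the smallest enclosing circle is the circumcircle.
Circumcentre = (-37/21, -17/21), r² = 18122/441.
The points at distance exactly r from the centre are A_1, A_2, A_3 — 3 points.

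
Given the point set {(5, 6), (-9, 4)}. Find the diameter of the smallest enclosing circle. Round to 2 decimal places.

The smallest circle enclosing two points has them as diameter endpoints.
Centre = midpoint = (-2, 5); r² = |(5, 6)−(-9, 4)|²/4 = 200/4 = 50.
Diameter = 2r = 2√50 ≈ 14.14.

14.14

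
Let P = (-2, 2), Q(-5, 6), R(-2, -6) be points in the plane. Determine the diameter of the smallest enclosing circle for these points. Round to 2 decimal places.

Side lengths²: PQ² = 25, PR² = 64, QR² = 153.
Since QR² = 153 ≥ 64 + 25 = 89, the angle opposite QR is not acute, so the smallest enclosing circle has QR as diameter.
Centre = midpoint of QR = (-3.5, 0), r² = 153/4 = 38.25.
Diameter = 2r = 2√(38.25) ≈ 12.37.

12.37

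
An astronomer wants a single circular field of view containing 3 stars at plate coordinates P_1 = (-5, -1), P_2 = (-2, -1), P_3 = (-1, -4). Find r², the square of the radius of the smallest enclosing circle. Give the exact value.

6.25

Side lengths²: P_1P_2² = 9, P_1P_3² = 25, P_2P_3² = 10.
Since P_1P_3² = 25 ≥ 10 + 9 = 19, the angle opposite P_1P_3 is not acute, so the smallest enclosing circle has P_1P_3 as diameter.
Centre = midpoint of P_1P_3 = (-3, -2.5), r² = 25/4 = 6.25.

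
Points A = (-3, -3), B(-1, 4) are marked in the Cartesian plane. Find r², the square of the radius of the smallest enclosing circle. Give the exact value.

13.25

The smallest circle enclosing two points has them as diameter endpoints.
Centre = midpoint = (-2, 0.5); r² = |AB|²/4 = 53/4 = 13.25.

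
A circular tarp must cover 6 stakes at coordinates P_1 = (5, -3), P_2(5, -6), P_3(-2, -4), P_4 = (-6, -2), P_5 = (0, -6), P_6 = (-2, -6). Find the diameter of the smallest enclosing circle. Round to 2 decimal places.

11.70

The farthest pair is P_2–P_4 with squared distance 137. The circle on this segment as diameter has centre (-0.5, -4) and r² = 137/4 = 34.25.
Check P_1: distance² to centre = 31.25 ≤ 34.25, so it lies inside.
All remaining points lie in this disk, and no smaller disk contains both endpoints, so this is the minimum enclosing circle.
Diameter = 2r = 2√(34.25) ≈ 11.70.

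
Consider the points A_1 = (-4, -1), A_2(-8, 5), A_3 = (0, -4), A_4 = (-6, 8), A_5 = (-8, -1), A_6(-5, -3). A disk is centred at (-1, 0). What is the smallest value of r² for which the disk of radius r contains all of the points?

The required radius is the distance from (-1, 0) to the farthest point.
Squared distances: 10, 74, 17, 89, 50, 25.
Maximum is 89, attained at A_4.

89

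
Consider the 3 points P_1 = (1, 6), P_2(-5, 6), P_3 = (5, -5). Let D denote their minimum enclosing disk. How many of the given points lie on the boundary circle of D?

Side lengths²: P_1P_2² = 36, P_1P_3² = 137, P_2P_3² = 221.
Since P_2P_3² = 221 ≥ 137 + 36 = 173, the angle opposite P_2P_3 is not acute, so the smallest enclosing circle has P_2P_3 as diameter.
Centre = midpoint of P_2P_3 = (0, 0.5), r² = 221/4 = 55.25.
The points at distance exactly r from the centre are P_2, P_3 — 2 points.

2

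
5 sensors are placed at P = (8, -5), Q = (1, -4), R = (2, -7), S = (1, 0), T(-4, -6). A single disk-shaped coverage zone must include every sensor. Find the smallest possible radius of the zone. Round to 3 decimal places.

The farthest pair is P–T with squared distance 145. The circle on this segment as diameter has centre (2, -5.5) and r² = 145/4 = 36.25.
Check Q: distance² to centre = 3.25 ≤ 36.25, so it lies inside.
All remaining points lie in this disk, and no smaller disk contains both endpoints, so this is the minimum enclosing circle.
r = √(36.25) ≈ 6.021.

6.021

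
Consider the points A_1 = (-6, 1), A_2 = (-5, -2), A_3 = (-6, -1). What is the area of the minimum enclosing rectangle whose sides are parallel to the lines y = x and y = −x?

In coordinates u = x + y, v = x − y the rectangle is axis-aligned; the map (x,y)→(u,v) scales areas by 2.
u-values: -5, -7, -7; range = -5 − (-7) = 2.
v-values: -7, -3, -5; range = -3 − (-7) = 4.
Area = (2 × 4) / 2 = 4.

4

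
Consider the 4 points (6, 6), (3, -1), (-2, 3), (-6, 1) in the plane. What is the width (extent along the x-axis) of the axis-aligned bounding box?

12

max x = 6, min x = -6, so width = 12.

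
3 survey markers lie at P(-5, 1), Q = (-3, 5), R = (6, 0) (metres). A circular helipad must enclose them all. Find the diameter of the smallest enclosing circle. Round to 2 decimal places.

11.06

Side lengths²: PQ² = 20, PR² = 122, QR² = 106.
Since PR² = 122 < 106 + 20 = 126, the triangle is acute, so the smallest enclosing circle is the circumcircle.
Circumcentre = (12/23, 17/23), r² = 16165/529.
Diameter = 2r = 2√(16165/529) ≈ 11.06.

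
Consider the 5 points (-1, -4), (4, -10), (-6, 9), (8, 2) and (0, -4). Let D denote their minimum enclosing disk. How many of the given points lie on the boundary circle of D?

The farthest pair is (4, -10)–(-6, 9) with squared distance 461. The circle on this segment as diameter has centre (-1, -0.5) and r² = 461/4 = 115.25.
Check (-1, -4): distance² to centre = 12.25 ≤ 115.25, so it lies inside.
All remaining points lie in this disk, and no smaller disk contains both endpoints, so this is the minimum enclosing circle.
The points at distance exactly r from the centre are (4, -10), (-6, 9) — 2 points.

2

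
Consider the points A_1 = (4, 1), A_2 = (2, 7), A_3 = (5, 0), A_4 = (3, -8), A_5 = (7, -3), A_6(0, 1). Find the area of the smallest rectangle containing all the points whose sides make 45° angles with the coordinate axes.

112

In coordinates u = x + y, v = x − y the rectangle is axis-aligned; the map (x,y)→(u,v) scales areas by 2.
u-values: 5, 9, 5, -5, 4, 1; range = 9 − (-5) = 14.
v-values: 3, -5, 5, 11, 10, -1; range = 11 − (-5) = 16.
Area = (14 × 16) / 2 = 112.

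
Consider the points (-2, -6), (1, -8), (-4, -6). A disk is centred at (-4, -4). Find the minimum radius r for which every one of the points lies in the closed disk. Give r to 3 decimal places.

6.403

The required radius is the distance from (-4, -4) to the farthest point.
Squared distances: 8, 41, 4.
Maximum is 41, attained at (1, -8).
r = √41 ≈ 6.403.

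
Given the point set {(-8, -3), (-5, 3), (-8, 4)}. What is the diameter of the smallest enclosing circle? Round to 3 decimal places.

Call the three points A, B, C in the order given.
Side lengths²: AB² = 45, AC² = 49, BC² = 10.
Since AC² = 49 < 45 + 10 = 55, the triangle is acute, so the smallest enclosing circle is the circumcircle.
Circumcentre = (-7.5, 0.5), r² = 12.5.
Diameter = 2r = 2√(12.5) ≈ 7.071.

7.071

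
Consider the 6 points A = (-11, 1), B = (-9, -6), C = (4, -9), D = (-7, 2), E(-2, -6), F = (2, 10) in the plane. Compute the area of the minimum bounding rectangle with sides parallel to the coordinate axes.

285

x ranges over [-11, 4], width 15.
y ranges over [-9, 10], height 19.
Area = 15 × 19 = 285.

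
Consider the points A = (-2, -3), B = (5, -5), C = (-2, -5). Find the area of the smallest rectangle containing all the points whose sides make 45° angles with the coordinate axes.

In coordinates u = x + y, v = x − y the rectangle is axis-aligned; the map (x,y)→(u,v) scales areas by 2.
u-values: -5, 0, -7; range = 0 − (-7) = 7.
v-values: 1, 10, 3; range = 10 − 1 = 9.
Area = (7 × 9) / 2 = 31.5.

31.5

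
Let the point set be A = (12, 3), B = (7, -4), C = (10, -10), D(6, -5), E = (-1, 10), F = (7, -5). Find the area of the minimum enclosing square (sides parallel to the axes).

The bounding box has width 13 and height 20.
An axis-aligned square enclosing the set must have side ≥ max(width, height).
So the minimum side is max(13, 20) = 20.
Area = 20² = 400.

400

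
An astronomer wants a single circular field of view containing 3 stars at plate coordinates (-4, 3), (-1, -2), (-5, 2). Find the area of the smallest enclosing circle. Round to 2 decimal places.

26.70

Call the three points A, B, C in the order given.
Side lengths²: AB² = 34, AC² = 2, BC² = 32.
Since AB² = 34 ≥ 32 + 2 = 34, the angle opposite AB is not acute, so the smallest enclosing circle has AB as diameter.
Centre = midpoint of AB = (-2.5, 0.5), r² = 34/4 = 8.5.
Area = π·r² = π·8.5 ≈ 26.70.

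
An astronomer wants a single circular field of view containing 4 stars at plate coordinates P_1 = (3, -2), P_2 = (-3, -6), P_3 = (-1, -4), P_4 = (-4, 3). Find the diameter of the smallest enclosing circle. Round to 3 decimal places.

A smallest enclosing disk is always determined by at most three of the input points on its boundary.
The minimum enclosing circle is determined by three boundary points: P_1, P_2, P_4.
Their circumcentre is (-52/29, -38/29) with r² = 19721/841.
The farthest remaining point P_3 is at distance² 6613/841 ≤ 19721/841.
Diameter = 2r = 2√(19721/841) ≈ 9.685.

9.685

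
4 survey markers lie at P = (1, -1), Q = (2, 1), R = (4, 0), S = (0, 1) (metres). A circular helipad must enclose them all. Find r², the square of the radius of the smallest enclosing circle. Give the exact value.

4.25

A smallest enclosing disk is always determined by at most three of the input points on its boundary.
The farthest pair is R–S with squared distance 17. The circle on this segment as diameter has centre (2, 0.5) and r² = 17/4 = 4.25.
Check P: distance² to centre = 3.25 ≤ 4.25, so it lies inside.
All remaining points lie in this disk, and no smaller disk contains both endpoints, so this is the minimum enclosing circle.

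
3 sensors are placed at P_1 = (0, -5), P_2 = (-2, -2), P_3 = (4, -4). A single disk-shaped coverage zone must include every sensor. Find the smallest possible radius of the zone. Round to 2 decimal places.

3.16

Side lengths²: P_1P_2² = 13, P_1P_3² = 17, P_2P_3² = 40.
Since P_2P_3² = 40 ≥ 17 + 13 = 30, the angle opposite P_2P_3 is not acute, so the smallest enclosing circle has P_2P_3 as diameter.
Centre = midpoint of P_2P_3 = (1, -3), r² = 40/4 = 10.
r = √10 ≈ 3.16.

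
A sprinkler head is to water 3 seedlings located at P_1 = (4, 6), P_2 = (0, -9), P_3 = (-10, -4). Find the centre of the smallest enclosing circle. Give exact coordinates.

Side lengths²: P_1P_2² = 241, P_1P_3² = 296, P_2P_3² = 125.
Since P_1P_3² = 296 < 241 + 125 = 366, the triangle is acute, so the smallest enclosing circle is the circumcircle.
Circumcentre = (-67/34, -15/34), r² = 44585/578.
Centre = (-67/34, -15/34).

(-67/34, -15/34)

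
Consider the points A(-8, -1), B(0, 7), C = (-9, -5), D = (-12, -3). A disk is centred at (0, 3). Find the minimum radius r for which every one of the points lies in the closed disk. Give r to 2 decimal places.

The required radius is the distance from (0, 3) to the farthest point.
Squared distances: 80, 16, 145, 180.
Maximum is 180, attained at D.
r = √180 ≈ 13.42.

13.42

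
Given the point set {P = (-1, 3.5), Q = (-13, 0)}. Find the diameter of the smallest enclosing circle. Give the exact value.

The smallest circle enclosing two points has them as diameter endpoints.
Centre = midpoint = (-7, 1.75); r² = |PQ|²/4 = 156.25/4 = 39.0625.
Diameter = 2r = 2√(39.0625) = 12.5.

12.5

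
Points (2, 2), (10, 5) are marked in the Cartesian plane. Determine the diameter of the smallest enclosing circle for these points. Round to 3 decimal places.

The smallest circle enclosing two points has them as diameter endpoints.
Centre = midpoint = (6, 3.5); r² = |(2, 2)−(10, 5)|²/4 = 73/4 = 18.25.
Diameter = 2r = 2√(18.25) ≈ 8.544.

8.544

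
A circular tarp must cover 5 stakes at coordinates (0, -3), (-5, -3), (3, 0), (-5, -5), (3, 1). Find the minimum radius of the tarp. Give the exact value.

5

By Welzl's lemma the MEC is supported by two points (diametrically opposite) or three points (on a circumcircle).
The farthest pair is (-5, -5)–(3, 1) with squared distance 100. The circle on this segment as diameter has centre (-1, -2) and r² = 100/4 = 25.
Check (0, -3): distance² to centre = 2 ≤ 25, so it lies inside.
All remaining points lie in this disk, and no smaller disk contains both endpoints, so this is the minimum enclosing circle.
r = √25 = 5.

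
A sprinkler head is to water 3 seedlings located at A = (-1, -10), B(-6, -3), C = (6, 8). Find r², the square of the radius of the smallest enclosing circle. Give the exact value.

93.25

Side lengths²: AB² = 74, AC² = 373, BC² = 265.
Since AC² = 373 ≥ 265 + 74 = 339, the angle opposite AC is not acute, so the smallest enclosing circle has AC as diameter.
Centre = midpoint of AC = (2.5, -1), r² = 373/4 = 93.25.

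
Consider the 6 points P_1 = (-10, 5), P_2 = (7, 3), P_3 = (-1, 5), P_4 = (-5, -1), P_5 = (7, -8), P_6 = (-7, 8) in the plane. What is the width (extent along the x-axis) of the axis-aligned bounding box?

17

max x = 7, min x = -10, so width = 17.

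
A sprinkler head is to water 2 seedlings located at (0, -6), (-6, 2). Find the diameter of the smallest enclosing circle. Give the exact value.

10

The smallest circle enclosing two points has them as diameter endpoints.
Centre = midpoint = (-3, -2); r² = |(0, -6)−(-6, 2)|²/4 = 100/4 = 25.
Diameter = 2r = 2√25 = 10.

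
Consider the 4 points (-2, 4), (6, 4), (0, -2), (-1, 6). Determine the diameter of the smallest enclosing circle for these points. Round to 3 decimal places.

By Welzl's lemma the MEC is supported by two points (diametrically opposite) or three points (on a circumcircle).
The minimum enclosing circle is determined by three boundary points: (6, 4), (0, -2), (-1, 6).
Their circumcentre is (31/18, 41/18) with r² = 3445/162.
The farthest remaining point (-2, 4) is at distance² 2725/162 ≤ 3445/162.
Diameter = 2r = 2√(3445/162) ≈ 9.223.

9.223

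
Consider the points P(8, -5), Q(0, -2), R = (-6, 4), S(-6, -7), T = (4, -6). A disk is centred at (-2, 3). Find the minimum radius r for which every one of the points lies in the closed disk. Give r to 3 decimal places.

The required radius is the distance from (-2, 3) to the farthest point.
Squared distances: 164, 29, 17, 116, 117.
Maximum is 164, attained at P.
r = √164 ≈ 12.806.

12.806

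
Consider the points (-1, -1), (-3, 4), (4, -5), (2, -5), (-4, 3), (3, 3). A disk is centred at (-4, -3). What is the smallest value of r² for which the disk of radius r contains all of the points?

The required radius is the distance from (-4, -3) to the farthest point.
Squared distances: 13, 50, 68, 40, 36, 85.
Maximum is 85, attained at (3, 3).

85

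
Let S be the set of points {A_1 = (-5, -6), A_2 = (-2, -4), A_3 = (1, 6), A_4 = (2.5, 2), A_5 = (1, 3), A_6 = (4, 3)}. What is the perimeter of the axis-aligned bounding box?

Width = max x − min x = 4 − (-5) = 9.
Height = max y − min y = 6 − (-6) = 12.
Perimeter = 2(9 + 12) = 42.

42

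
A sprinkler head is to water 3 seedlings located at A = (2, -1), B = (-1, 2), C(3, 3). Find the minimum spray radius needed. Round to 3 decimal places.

2.404

Side lengths²: AB² = 18, AC² = 17, BC² = 17.
Since AB² = 18 < 17 + 17 = 34, the triangle is acute, so the smallest enclosing circle is the circumcircle.
Circumcentre = (1.3, 1.3), r² = 5.78.
r = √(5.78) ≈ 2.404.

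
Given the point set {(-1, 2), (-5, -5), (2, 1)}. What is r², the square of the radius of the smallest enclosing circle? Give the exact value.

Call the three points A, B, C in the order given.
Side lengths²: AB² = 65, AC² = 10, BC² = 85.
Since BC² = 85 ≥ 65 + 10 = 75, the angle opposite BC is not acute, so the smallest enclosing circle has BC as diameter.
Centre = midpoint of BC = (-1.5, -2), r² = 85/4 = 21.25.

21.25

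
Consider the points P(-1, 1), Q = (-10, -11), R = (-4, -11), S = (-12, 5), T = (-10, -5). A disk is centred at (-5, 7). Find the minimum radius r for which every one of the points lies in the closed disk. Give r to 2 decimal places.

18.68

The required radius is the distance from (-5, 7) to the farthest point.
Squared distances: 52, 349, 325, 53, 169.
Maximum is 349, attained at Q.
r = √349 ≈ 18.68.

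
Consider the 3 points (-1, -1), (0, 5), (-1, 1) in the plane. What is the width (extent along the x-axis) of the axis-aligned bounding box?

max x = 0, min x = -1, so width = 1.

1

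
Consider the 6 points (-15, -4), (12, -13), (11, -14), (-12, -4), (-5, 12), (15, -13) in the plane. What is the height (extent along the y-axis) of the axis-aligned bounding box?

max y = 12, min y = -14, so height = 26.

26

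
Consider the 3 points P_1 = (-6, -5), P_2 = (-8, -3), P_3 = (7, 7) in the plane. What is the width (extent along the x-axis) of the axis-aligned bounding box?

max x = 7, min x = -8, so width = 15.

15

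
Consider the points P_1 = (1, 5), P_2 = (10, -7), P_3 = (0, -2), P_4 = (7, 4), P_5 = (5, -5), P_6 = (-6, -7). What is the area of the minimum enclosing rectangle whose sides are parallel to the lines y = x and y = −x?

252

In coordinates u = x + y, v = x − y the rectangle is axis-aligned; the map (x,y)→(u,v) scales areas by 2.
u-values: 6, 3, -2, 11, 0, -13; range = 11 − (-13) = 24.
v-values: -4, 17, 2, 3, 10, 1; range = 17 − (-4) = 21.
Area = (24 × 21) / 2 = 252.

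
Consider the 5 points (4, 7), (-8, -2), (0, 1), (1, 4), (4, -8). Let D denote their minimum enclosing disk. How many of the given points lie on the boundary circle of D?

3

The minimum enclosing circle is determined by three boundary points: (4, 7), (-8, -2), (4, -8).
Their circumcentre is (0.25, -0.5) with r² = 70.3125.
The farthest remaining point (1, 4) is at distance² 20.8125 ≤ 70.3125.
The points at distance exactly r from the centre are (4, 7), (-8, -2), (4, -8) — 3 points.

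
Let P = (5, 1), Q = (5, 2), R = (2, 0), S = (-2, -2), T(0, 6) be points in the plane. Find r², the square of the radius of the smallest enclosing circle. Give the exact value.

19.72

The minimum enclosing circle is determined by three boundary points: P, S, T.
Their circumcentre is (0.6, 1.6) with r² = 19.72.
The farthest remaining point Q is at distance² 19.52 ≤ 19.72.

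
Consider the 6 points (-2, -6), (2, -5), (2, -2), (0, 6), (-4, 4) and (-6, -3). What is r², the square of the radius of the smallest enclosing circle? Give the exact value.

37

The minimum enclosing circle of a finite set is fixed by two of the points (as a diameter) or three (as a circumcircle).
The farthest pair is (-2, -6)–(0, 6) with squared distance 148. The circle on this segment as diameter has centre (-1, 0) and r² = 148/4 = 37.
Check (2, -5): distance² to centre = 34 ≤ 37, so it lies inside.
All remaining points lie in this disk, and no smaller disk contains both endpoints, so this is the minimum enclosing circle.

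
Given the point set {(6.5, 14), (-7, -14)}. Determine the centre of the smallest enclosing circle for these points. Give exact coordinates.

(-0.25, 0)

The smallest circle enclosing two points has them as diameter endpoints.
Centre = midpoint = (-0.25, 0); r² = |(6.5, 14)−(-7, -14)|²/4 = 966.25/4 = 241.5625.
Centre = (-0.25, 0).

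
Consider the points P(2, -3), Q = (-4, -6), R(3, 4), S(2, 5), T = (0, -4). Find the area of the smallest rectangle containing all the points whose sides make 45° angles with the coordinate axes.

In coordinates u = x + y, v = x − y the rectangle is axis-aligned; the map (x,y)→(u,v) scales areas by 2.
u-values: -1, -10, 7, 7, -4; range = 7 − (-10) = 17.
v-values: 5, 2, -1, -3, 4; range = 5 − (-3) = 8.
Area = (17 × 8) / 2 = 68.

68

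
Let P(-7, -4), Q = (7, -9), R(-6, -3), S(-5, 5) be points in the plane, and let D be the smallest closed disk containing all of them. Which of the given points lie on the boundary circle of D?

Q, S

A smallest enclosing disk is always determined by at most three of the input points on its boundary.
The farthest pair is Q–S with squared distance 340. The circle on this segment as diameter has centre (1, -2) and r² = 340/4 = 85.
Check P: distance² to centre = 68 ≤ 85, so it lies inside.
All remaining points lie in this disk, and no smaller disk contains both endpoints, so this is the minimum enclosing circle.
The points at distance exactly r from the centre are Q, S — 2 points.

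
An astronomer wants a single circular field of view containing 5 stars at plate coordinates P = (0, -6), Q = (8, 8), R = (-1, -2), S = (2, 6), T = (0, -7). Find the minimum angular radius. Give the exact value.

8.5

The farthest pair is Q–T with squared distance 289. The circle on this segment as diameter has centre (4, 0.5) and r² = 289/4 = 72.25.
Check P: distance² to centre = 58.25 ≤ 72.25, so it lies inside.
All remaining points lie in this disk, and no smaller disk contains both endpoints, so this is the minimum enclosing circle.
r = √(72.25) = 8.5.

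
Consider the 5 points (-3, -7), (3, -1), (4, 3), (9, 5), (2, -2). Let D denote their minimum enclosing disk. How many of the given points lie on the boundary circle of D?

2

A smallest enclosing disk is always determined by at most three of the input points on its boundary.
The farthest pair is (-3, -7)–(9, 5) with squared distance 288. The circle on this segment as diameter has centre (3, -1) and r² = 288/4 = 72.
Check (3, -1): distance² to centre = 0 ≤ 72, so it lies inside.
All remaining points lie in this disk, and no smaller disk contains both endpoints, so this is the minimum enclosing circle.
The points at distance exactly r from the centre are (-3, -7), (9, 5) — 2 points.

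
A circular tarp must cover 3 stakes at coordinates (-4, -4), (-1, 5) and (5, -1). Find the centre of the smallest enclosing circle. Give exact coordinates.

(-0.25, -0.25)

Call the three points A, B, C in the order given.
Side lengths²: AB² = 90, AC² = 90, BC² = 72.
Since AC² = 90 < 90 + 72 = 162, the triangle is acute, so the smallest enclosing circle is the circumcircle.
Circumcentre = (-0.25, -0.25), r² = 28.125.
Centre = (-0.25, -0.25).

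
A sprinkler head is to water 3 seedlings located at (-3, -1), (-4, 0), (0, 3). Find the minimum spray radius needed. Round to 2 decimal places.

Call the three points A, B, C in the order given.
Side lengths²: AB² = 2, AC² = 25, BC² = 25.
Since BC² = 25 < 25 + 2 = 27, the triangle is acute, so the smallest enclosing circle is the circumcircle.
Circumcentre = (-25/14, 17/14), r² = 625/98.
r = √(625/98) ≈ 2.53.

2.53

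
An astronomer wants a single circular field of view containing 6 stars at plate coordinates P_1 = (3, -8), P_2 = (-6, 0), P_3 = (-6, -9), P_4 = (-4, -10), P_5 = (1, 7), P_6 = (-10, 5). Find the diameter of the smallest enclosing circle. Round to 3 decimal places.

The minimum enclosing circle of a finite set is fixed by two of the points (as a diameter) or three (as a circumcircle).
The minimum enclosing circle is determined by three boundary points: P_1, P_5, P_6.
Their circumcentre is (-83/26, -31/26) with r² = 28625/338.
The farthest remaining point P_4 is at distance² 26441/338 ≤ 28625/338.
Diameter = 2r = 2√(28625/338) ≈ 18.405.

18.405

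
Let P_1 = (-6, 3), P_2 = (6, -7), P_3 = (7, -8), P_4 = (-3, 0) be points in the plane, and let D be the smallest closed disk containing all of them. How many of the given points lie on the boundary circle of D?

2

The minimum enclosing circle of a finite set is fixed by two of the points (as a diameter) or three (as a circumcircle).
The farthest pair is P_1–P_3 with squared distance 290. The circle on this segment as diameter has centre (0.5, -2.5) and r² = 290/4 = 72.5.
Check P_2: distance² to centre = 50.5 ≤ 72.5, so it lies inside.
All remaining points lie in this disk, and no smaller disk contains both endpoints, so this is the minimum enclosing circle.
The points at distance exactly r from the centre are P_1, P_3 — 2 points.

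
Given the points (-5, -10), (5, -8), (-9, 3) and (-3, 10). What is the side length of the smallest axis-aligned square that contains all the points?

The bounding box has width 14 and height 20.
An axis-aligned square enclosing the set must have side ≥ max(width, height).
So the minimum side is max(14, 20) = 20.

20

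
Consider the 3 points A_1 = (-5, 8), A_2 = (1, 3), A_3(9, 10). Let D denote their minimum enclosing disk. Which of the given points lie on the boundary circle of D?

A_1, A_3

Side lengths²: A_1A_2² = 61, A_1A_3² = 200, A_2A_3² = 113.
Since A_1A_3² = 200 ≥ 113 + 61 = 174, the angle opposite A_1A_3 is not acute, so the smallest enclosing circle has A_1A_3 as diameter.
Centre = midpoint of A_1A_3 = (2, 9), r² = 200/4 = 50.
The points at distance exactly r from the centre are A_1, A_3 — 2 points.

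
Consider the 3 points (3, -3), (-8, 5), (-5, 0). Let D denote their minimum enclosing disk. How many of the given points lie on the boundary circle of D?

2

Call the three points A, B, C in the order given.
Side lengths²: AB² = 185, AC² = 73, BC² = 34.
Since AB² = 185 ≥ 73 + 34 = 107, the angle opposite AB is not acute, so the smallest enclosing circle has AB as diameter.
Centre = midpoint of AB = (-2.5, 1), r² = 185/4 = 46.25.
The points at distance exactly r from the centre are (3, -3), (-8, 5) — 2 points.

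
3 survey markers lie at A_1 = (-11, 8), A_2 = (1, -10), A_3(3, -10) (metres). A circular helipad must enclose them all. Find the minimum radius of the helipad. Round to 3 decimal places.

11.402

Side lengths²: A_1A_2² = 468, A_1A_3² = 520, A_2A_3² = 4.
Since A_1A_3² = 520 ≥ 468 + 4 = 472, the angle opposite A_1A_3 is not acute, so the smallest enclosing circle has A_1A_3 as diameter.
Centre = midpoint of A_1A_3 = (-4, -1), r² = 520/4 = 130.
r = √130 ≈ 11.402.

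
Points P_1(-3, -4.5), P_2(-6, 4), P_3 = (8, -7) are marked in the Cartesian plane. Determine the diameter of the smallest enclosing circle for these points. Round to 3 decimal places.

17.804

Side lengths²: P_1P_2² = 81.25, P_1P_3² = 127.25, P_2P_3² = 317.
Since P_2P_3² = 317 ≥ 127.25 + 81.25 = 208.5, the angle opposite P_2P_3 is not acute, so the smallest enclosing circle has P_2P_3 as diameter.
Centre = midpoint of P_2P_3 = (1, -1.5), r² = 317/4 = 79.25.
Diameter = 2r = 2√(79.25) ≈ 17.804.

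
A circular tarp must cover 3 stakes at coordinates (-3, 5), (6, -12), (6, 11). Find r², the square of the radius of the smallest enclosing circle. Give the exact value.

132.25

Call the three points A, B, C in the order given.
Side lengths²: AB² = 370, AC² = 117, BC² = 529.
Since BC² = 529 ≥ 370 + 117 = 487, the angle opposite BC is not acute, so the smallest enclosing circle has BC as diameter.
Centre = midpoint of BC = (6, -0.5), r² = 529/4 = 132.25.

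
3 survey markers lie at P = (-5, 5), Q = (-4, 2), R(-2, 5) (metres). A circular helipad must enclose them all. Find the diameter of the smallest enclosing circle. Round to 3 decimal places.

Side lengths²: PQ² = 10, PR² = 9, QR² = 13.
Since QR² = 13 < 10 + 9 = 19, the triangle is acute, so the smallest enclosing circle is the circumcircle.
Circumcentre = (-3.5, 23/6), r² = 65/18.
Diameter = 2r = 2√(65/18) ≈ 3.801.

3.801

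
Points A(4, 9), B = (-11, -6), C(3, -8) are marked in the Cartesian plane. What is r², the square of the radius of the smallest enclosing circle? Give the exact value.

Side lengths²: AB² = 450, AC² = 290, BC² = 200.
Since AB² = 450 < 290 + 200 = 490, the triangle is acute, so the smallest enclosing circle is the circumcircle.
Circumcentre = (-2.875, 0.875), r² = 113.28125.

113.28125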